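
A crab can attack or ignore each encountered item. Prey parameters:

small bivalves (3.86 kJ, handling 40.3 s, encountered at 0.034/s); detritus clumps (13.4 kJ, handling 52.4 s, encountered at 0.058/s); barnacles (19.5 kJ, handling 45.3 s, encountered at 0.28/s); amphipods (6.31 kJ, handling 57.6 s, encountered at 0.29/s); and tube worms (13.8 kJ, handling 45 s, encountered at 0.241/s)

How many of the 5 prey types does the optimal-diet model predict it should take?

Profitabilities (E/h, kJ/s): barnacles 0.43, tube worms 0.307, detritus clumps 0.256, amphipods 0.11, small bivalves 0.0958. Add prey in this order while the next type's profitability exceeds the intake rate on those already taken.
Rate on top 1: 0.399. tube worms: 0.307 < 0.399 → exclude; stop.
Optimal diet: barnacles — 1 of 5 types.

1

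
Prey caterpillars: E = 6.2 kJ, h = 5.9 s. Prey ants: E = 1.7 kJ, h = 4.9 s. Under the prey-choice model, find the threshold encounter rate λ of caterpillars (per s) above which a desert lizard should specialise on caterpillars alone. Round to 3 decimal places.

0.084 per s

At the threshold, the rate on caterpillars alone equals the profitability of ants: λ·6.2/(1 + λ·5.9) = 1.7/4.9 = 0.3469.
Rearranging, λ(6.2 − 0.3469×5.9) = 0.3469, so λ = 0.3469/4.153 = 0.08354 per s.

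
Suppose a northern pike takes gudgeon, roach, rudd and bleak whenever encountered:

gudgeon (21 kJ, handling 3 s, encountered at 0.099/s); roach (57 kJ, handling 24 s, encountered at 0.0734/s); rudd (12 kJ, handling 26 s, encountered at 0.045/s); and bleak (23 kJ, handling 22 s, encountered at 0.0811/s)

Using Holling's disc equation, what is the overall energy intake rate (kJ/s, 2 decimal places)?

R = (0.099×21 + 0.0734×57 + 0.045×12 + 0.0811×23) / (1 + 0.099×3 + 0.0734×24 + 0.045×26 + 0.0811×22) = 8.668/6.013 = 1.442 kJ/s.

1.44 kJ/s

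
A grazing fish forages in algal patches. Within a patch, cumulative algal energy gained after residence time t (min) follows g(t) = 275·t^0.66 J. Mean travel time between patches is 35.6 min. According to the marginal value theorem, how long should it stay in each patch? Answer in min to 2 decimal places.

Optimal t* satisfies g'(t*) = g(t*)/(T + t*).
g'(t) = 0.66·275·t^-0.34. Setting 0.66·275·t^-0.34 = 275·t^0.66/(35.6+t) gives 0.66(35.6+t) = t, so 0.34·t = 0.66×35.6.
t* = 0.66×35.6/0.34 = 69.11 min.

69.11 min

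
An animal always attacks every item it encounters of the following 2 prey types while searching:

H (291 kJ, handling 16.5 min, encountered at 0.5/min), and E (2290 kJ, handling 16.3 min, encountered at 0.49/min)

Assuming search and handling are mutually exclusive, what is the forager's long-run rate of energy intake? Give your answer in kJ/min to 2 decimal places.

73.54 kJ/min

R = Σλ_iE_i / (1 + Σλ_ih_i)
Numerator: 0.5×291 + 0.49×2290 = 1268
Denominator: 1 + 0.5×16.5 + 0.49×16.3 = 17.24
R = 1268/17.24 = 73.54 kJ/min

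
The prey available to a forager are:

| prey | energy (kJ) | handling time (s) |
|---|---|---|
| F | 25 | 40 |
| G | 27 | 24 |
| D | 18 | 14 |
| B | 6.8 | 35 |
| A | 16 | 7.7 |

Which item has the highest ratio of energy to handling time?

Profitability E/h (kJ/s): F = 25/40 = 0.625, G = 27/24 = 1.12, D = 18/14 = 1.29, B = 6.8/35 = 0.194, A = 16/7.7 = 2.08.
Ranked: A > D > G > F > B.

A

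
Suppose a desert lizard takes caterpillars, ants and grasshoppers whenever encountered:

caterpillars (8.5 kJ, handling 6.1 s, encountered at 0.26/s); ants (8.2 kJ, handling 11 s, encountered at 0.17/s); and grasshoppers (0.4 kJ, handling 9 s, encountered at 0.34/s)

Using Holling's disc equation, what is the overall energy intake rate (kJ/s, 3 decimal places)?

0.498 kJ/s

R = (0.26×8.5 + 0.17×8.2 + 0.34×0.4) / (1 + 0.26×6.1 + 0.17×11 + 0.34×9) = 3.74/7.516 = 0.4976 kJ/s.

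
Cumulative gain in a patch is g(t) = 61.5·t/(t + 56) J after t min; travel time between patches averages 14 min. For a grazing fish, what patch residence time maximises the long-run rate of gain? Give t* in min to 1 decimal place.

28.0 min

Optimal t* satisfies g'(t*) = g(t*)/(T + t*).
g'(t) = 61.5·56/(t + 56)². Setting 61.5·56/(t+56)² = 61.5t/[(t+56)(14+t)] gives 56(14+t) = t(t+56), so t² = 56×14 = 784.
t* = √784 = 28 min.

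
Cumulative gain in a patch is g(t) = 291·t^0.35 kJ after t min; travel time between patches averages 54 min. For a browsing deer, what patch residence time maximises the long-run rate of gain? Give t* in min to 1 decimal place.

29.1 min

By the marginal value theorem, leave when the instantaneous gain rate g'(t) equals the habitat-wide average g(t)/(T + t).
g'(t) = 0.35·291·t^-0.65. Setting 0.35·291·t^-0.65 = 291·t^0.35/(54+t) gives 0.35(54+t) = t, so 0.65·t = 0.35×54.
t* = 0.35×54/0.65 = 29.08 min.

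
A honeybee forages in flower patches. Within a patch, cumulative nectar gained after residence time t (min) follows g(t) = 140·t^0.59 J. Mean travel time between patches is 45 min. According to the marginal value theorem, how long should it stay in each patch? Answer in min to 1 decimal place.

By the marginal value theorem, leave when the instantaneous gain rate g'(t) equals the habitat-wide average g(t)/(T + t).
g'(t) = 0.59·140·t^-0.41. Setting 0.59·140·t^-0.41 = 140·t^0.59/(45+t) gives 0.59(45+t) = t, so 0.41·t = 0.59×45.
t* = 0.59×45/0.41 = 64.76 min.

64.8 min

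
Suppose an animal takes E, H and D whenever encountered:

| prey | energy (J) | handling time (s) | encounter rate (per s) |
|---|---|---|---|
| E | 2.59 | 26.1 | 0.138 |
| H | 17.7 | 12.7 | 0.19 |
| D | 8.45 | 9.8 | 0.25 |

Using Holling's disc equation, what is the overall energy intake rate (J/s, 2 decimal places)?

0.62 J/s

Energy encountered per unit search time: 0.138×2.59 + 0.19×17.7 + 0.25×8.45 = 5.833 J/s.
Handling time per unit search time: 0.138×26.1 + 0.19×12.7 + 0.25×9.8 = 8.465.
Rate = 5.833/(1 + 8.465) = 0.6163 J/s.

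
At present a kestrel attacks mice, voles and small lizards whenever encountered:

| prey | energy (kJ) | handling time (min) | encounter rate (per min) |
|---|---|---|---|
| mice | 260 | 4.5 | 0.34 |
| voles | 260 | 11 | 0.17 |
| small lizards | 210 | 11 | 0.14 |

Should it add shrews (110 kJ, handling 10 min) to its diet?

Intake rate on the current diet: R = (0.34×260 + 0.17×260 + 0.14×210) / (1 + 0.34×4.5 + 0.17×11 + 0.14×11) = 162/5.94 = 27.27 kJ/min.
Profitability of shrews: 110/10 = 11 kJ/min.
Since 11 < R, time spent handling shrews is better spent searching.

No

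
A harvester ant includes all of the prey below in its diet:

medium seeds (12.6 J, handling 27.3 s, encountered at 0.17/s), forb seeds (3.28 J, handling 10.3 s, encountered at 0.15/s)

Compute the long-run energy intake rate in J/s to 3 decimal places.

0.367 J/s

R = Σλ_iE_i / (1 + Σλ_ih_i)
Numerator: 0.17×12.6 + 0.15×3.28 = 2.634
Denominator: 1 + 0.17×27.3 + 0.15×10.3 = 7.186
R = 2.634/7.186 = 0.3665 J/s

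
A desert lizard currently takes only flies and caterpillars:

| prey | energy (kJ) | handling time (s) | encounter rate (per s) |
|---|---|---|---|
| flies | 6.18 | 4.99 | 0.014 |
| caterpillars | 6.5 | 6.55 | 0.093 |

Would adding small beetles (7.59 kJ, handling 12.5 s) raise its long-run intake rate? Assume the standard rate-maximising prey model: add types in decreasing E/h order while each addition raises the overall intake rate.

Current rate: (0.014×6.18 + 0.093×6.5)/(1 + 0.014×4.99 + 0.093×6.55) = 0.4116 kJ/s.
small beetles: E/h = 7.59/12.5 = 0.6072 kJ/s.
Since 0.6072 > R, including small beetles increases the long-run rate.

Yes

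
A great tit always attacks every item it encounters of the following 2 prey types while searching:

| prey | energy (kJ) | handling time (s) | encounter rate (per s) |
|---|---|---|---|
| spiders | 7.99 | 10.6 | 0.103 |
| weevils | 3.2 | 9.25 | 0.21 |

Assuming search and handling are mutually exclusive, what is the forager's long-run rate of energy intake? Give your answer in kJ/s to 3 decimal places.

Energy encountered per unit search time: 0.103×7.99 + 0.21×3.2 = 1.495 kJ/s.
Handling time per unit search time: 0.103×10.6 + 0.21×9.25 = 3.034.
Rate = 1.495/(1 + 3.034) = 0.3706 kJ/s.

0.371 kJ/s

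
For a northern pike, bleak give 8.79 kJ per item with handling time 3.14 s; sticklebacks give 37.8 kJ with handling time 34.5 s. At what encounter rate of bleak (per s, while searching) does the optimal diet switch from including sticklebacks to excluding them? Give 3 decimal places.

0.205 per s

The zero-one rule: include sticklebacks iff E₂/h₂ > λE₁/(1+λh₁). Equality gives the switch point.
λE₁h₂ = E₂ + λE₂h₁ ⇒ λ = E₂/(E₁h₂ − E₂h₁) = 37.8/(303.3 − 118.7) = 0.2048 per s.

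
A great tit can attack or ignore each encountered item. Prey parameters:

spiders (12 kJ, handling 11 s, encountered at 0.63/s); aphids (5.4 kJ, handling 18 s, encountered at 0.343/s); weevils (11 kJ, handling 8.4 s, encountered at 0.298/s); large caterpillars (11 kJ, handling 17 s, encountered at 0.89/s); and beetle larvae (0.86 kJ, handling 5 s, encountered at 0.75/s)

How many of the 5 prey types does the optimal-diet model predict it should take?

2

Rank by E/h (kJ/s): weevils 1.31, spiders 1.09, large caterpillars 0.647, aphids 0.3, beetle larvae 0.172. Include each in turn until the next type's E/h falls below the running intake rate.
Rate on top 1: 0.9357. spiders: 1.09 > 0.9357 → include.
Rate on top 2: 1.039. large caterpillars: 0.647 < 1.039 → exclude; stop.
Optimal diet: weevils, spiders — 2 of 5 types.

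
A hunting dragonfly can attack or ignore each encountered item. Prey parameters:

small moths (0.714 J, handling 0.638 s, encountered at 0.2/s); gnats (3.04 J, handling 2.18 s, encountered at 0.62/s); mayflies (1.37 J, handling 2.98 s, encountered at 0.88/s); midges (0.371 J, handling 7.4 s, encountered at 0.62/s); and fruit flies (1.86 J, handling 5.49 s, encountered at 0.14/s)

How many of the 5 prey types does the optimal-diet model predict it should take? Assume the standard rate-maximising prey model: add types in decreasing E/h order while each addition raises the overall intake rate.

2

Profitabilities (E/h, J/s): gnats 1.39, small moths 1.12, mayflies 0.46, fruit flies 0.339, midges 0.0501. Add prey in this order while the next type's profitability exceeds the intake rate on those already taken.
Rate on top 1: 0.8015. small moths: 1.12 > 0.8015 → include.
Rate on top 2: 0.8178. mayflies: 0.46 < 0.8178 → exclude; stop.
Optimal diet: gnats, small moths — 2 of 5 types.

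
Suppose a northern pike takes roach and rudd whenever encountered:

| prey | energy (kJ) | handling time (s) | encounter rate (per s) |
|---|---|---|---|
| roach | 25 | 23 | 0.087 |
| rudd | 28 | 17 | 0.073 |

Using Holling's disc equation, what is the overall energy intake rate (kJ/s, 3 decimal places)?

R = (0.087×25 + 0.073×28) / (1 + 0.087×23 + 0.073×17) = 4.219/4.242 = 0.9946 kJ/s.

0.995 kJ/s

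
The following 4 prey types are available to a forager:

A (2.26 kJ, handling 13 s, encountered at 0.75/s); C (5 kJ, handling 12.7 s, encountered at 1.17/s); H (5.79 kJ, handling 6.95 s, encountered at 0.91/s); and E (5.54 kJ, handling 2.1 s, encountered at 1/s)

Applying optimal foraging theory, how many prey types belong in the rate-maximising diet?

1

E/h in descending order: E 2.64, H 0.833, C 0.394, A 0.174 kJ/s. The optimal diet is the largest prefix of this list for which every included type satisfies E_i/h_i > R on the types above it.
Rate on top 1: 1.787. H: 0.833 < 1.787 → exclude; stop.
Optimal diet: E — 1 of 4 types.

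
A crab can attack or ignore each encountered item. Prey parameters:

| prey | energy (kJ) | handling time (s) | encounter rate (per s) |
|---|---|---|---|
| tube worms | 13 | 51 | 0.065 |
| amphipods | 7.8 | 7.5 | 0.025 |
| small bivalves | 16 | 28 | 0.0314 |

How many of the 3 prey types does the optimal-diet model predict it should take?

E/h in descending order: amphipods 1.04, small bivalves 0.571, tube worms 0.255 kJ/s. The optimal diet is the largest prefix of this list for which every included type satisfies E_i/h_i > R on the types above it.
Rate on top 1: 0.1642. small bivalves: 0.571 > 0.1642 → include.
Rate on top 2: 0.3374. tube worms: 0.255 < 0.3374 → exclude; stop.
Optimal diet: amphipods, small bivalves — 2 of 3 types.

2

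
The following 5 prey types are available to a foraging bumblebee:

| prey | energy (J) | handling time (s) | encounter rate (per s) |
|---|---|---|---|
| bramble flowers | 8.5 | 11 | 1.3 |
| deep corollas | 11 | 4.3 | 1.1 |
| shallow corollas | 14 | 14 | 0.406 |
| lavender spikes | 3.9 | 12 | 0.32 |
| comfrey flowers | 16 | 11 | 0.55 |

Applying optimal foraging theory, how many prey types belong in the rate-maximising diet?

1

Profitabilities (E/h, J/s): deep corollas 2.56, comfrey flowers 1.45, shallow corollas 1, bramble flowers 0.773, lavender spikes 0.325. Add prey in this order while the next type's profitability exceeds the intake rate on those already taken.
Rate on top 1: 2.112. comfrey flowers: 1.45 < 2.112 → exclude; stop.
Optimal diet: deep corollas — 1 of 5 types.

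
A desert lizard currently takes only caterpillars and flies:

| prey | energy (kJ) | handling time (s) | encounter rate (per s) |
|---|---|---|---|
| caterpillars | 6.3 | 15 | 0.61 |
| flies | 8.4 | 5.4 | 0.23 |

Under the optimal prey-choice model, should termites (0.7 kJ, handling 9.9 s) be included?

No

Intake rate on the current diet: R = (0.61×6.3 + 0.23×8.4) / (1 + 0.61×15 + 0.23×5.4) = 5.775/11.39 = 0.5069 kJ/s.
Profitability of termites: 0.7/9.9 = 0.07071 kJ/s.
0.07071 < 0.5069, so adding termites would lower the average — exclude it.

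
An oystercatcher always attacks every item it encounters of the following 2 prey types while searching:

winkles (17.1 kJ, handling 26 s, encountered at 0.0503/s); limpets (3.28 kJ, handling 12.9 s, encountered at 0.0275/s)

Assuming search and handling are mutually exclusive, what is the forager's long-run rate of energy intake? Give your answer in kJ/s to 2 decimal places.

R = (0.0503×17.1 + 0.0275×3.28) / (1 + 0.0503×26 + 0.0275×12.9) = 0.9503/2.663 = 0.3569 kJ/s.

0.36 kJ/s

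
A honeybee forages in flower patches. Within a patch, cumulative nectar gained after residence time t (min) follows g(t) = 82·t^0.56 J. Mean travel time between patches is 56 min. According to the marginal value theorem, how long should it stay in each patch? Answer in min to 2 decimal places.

71.27 min

By the marginal value theorem, leave when the instantaneous gain rate g'(t) equals the habitat-wide average g(t)/(T + t).
g'(t) = 0.56·82·t^-0.44. Setting 0.56·82·t^-0.44 = 82·t^0.56/(56+t) gives 0.56(56+t) = t, so 0.44·t = 0.56×56.
t* = 0.56×56/0.44 = 71.27 min.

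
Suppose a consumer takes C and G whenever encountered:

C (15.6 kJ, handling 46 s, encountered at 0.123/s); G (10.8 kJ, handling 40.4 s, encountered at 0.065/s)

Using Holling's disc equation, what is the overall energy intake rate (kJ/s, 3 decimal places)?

R = Σλ_iE_i / (1 + Σλ_ih_i)
Numerator: 0.123×15.6 + 0.065×10.8 = 2.621
Denominator: 1 + 0.123×46 + 0.065×40.4 = 9.284
R = 2.621/9.284 = 0.2823 kJ/s

0.282 kJ/s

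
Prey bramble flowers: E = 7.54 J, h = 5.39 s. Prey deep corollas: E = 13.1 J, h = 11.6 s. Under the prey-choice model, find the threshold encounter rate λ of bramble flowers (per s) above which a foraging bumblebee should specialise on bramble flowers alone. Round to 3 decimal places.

0.777 per s

Drop deep corollas once their profitability E₂/h₂ falls below the rate achievable on bramble flowers alone: E₂/h₂ = λE₁/(1 + λh₁).
Solve for λ: λE₁h₂ = E₂(1 + λh₁) → λ(E₁h₂ − E₂h₁) = E₂ → λ = E₂/(E₁h₂ − E₂h₁).
λ = 13.1/(7.54×11.6 − 13.1×5.39) = 13.1/16.86 = 0.7772 per s.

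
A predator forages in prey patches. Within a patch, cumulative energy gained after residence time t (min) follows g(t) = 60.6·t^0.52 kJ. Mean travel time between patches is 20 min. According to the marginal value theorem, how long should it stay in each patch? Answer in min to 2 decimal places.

Optimal t* satisfies g'(t*) = g(t*)/(T + t*).
g'(t) = 0.52·60.6·t^-0.48. Setting 0.52·60.6·t^-0.48 = 60.6·t^0.52/(20+t) gives 0.52(20+t) = t, so 0.48·t = 0.52×20.
t* = 0.52×20/0.48 = 21.67 min.

21.67 min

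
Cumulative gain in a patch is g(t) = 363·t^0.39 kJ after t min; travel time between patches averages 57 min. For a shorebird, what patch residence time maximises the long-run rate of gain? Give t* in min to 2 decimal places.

36.44 min

Optimal t* satisfies g'(t*) = g(t*)/(T + t*).
g'(t) = 0.39·363·t^-0.61. Setting 0.39·363·t^-0.61 = 363·t^0.39/(57+t) gives 0.39(57+t) = t, so 0.61·t = 0.39×57.
t* = 0.39×57/0.61 = 36.44 min.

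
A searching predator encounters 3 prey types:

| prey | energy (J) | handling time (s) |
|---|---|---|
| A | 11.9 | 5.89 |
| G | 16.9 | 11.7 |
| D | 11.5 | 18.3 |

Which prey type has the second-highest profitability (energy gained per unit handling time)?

In descending order of E/h:
A: 11.9/5.89 = 2.02 J/s
G: 16.9/11.7 = 1.44 J/s
D: 11.5/18.3 = 0.628 J/s

G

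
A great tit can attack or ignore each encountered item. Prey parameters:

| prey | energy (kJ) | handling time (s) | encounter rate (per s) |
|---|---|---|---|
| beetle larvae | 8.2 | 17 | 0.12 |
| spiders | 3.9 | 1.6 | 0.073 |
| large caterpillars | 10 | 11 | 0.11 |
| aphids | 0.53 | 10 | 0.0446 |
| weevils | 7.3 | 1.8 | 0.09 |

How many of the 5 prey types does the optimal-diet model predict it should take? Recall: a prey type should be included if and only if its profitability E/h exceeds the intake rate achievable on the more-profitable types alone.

Rank by E/h (kJ/s): weevils 4.06, spiders 2.44, large caterpillars 0.909, beetle larvae 0.482, aphids 0.053. Include each in turn until the next type's E/h falls below the running intake rate.
Rate on top 1: 0.5654. spiders: 2.44 > 0.5654 → include.
Rate on top 2: 0.7364. large caterpillars: 0.909 > 0.7364 → include.
Rate on top 3: 0.8204. beetle larvae: 0.482 < 0.8204 → exclude; stop.
Optimal diet: weevils, spiders, large caterpillars — 3 of 5 types.

3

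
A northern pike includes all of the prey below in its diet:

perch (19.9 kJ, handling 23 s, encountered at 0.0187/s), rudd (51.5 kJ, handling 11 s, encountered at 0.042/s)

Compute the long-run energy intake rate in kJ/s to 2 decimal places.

1.34 kJ/s

R = (0.0187×19.9 + 0.042×51.5) / (1 + 0.0187×23 + 0.042×11) = 2.535/1.892 = 1.34 kJ/s.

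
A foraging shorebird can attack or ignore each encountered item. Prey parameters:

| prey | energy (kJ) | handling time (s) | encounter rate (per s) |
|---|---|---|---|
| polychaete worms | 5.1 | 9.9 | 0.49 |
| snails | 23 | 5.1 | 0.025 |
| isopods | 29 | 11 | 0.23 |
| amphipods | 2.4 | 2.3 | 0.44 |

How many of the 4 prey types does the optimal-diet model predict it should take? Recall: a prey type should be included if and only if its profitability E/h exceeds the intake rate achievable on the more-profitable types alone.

Rank by E/h (kJ/s): snails 4.51, isopods 2.64, amphipods 1.04, polychaete worms 0.515. Include each in turn until the next type's E/h falls below the running intake rate.
Rate on top 1: 0.51. isopods: 2.64 > 0.51 → include.
Rate on top 2: 1.981. amphipods: 1.04 < 1.981 → exclude; stop.
Optimal diet: snails, isopods — 2 of 4 types.

2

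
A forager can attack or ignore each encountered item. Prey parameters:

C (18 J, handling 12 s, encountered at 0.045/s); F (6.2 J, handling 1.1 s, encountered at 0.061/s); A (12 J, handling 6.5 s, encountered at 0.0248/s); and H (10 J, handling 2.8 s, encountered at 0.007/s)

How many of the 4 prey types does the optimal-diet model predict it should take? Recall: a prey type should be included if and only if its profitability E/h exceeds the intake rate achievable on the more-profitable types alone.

4

E/h in descending order: F 5.64, H 3.57, A 1.85, C 1.5 J/s. The optimal diet is the largest prefix of this list for which every included type satisfies E_i/h_i > R on the types above it.
Rate on top 1: 0.3544. H: 3.57 > 0.3544 → include.
Rate on top 2: 0.4124. A: 1.85 > 0.4124 → include.
Rate on top 3: 0.5976. C: 1.5 > 0.5976 → include.
Optimal diet: F, H, A, C — 4 of 4 types.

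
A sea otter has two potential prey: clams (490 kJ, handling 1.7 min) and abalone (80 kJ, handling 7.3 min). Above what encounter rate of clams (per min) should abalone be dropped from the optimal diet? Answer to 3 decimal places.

0.023 per min

The zero-one rule: include abalone iff E₂/h₂ > λE₁/(1+λh₁). Equality gives the switch point.
λE₁h₂ = E₂ + λE₂h₁ ⇒ λ = E₂/(E₁h₂ − E₂h₁) = 80/(3577 − 136) = 0.02325 per min.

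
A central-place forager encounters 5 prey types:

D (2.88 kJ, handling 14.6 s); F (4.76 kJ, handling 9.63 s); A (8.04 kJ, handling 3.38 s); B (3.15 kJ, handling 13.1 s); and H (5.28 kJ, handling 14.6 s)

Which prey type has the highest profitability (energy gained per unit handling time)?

Profitability E/h (kJ/s): D = 2.88/14.6 = 0.197, F = 4.76/9.63 = 0.494, A = 8.04/3.38 = 2.38, B = 3.15/13.1 = 0.24, H = 5.28/14.6 = 0.362.
Ranked: A > F > H > B > D.

A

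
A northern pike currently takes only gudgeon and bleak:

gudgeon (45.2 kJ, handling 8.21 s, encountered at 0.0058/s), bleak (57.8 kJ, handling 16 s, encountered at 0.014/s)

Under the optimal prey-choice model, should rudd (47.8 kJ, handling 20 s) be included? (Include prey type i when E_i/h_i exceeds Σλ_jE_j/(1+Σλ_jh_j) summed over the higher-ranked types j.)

Yes

Current rate: (0.0058×45.2 + 0.014×57.8)/(1 + 0.0058×8.21 + 0.014×16) = 0.8425 kJ/s.
rudd: E/h = 47.8/20 = 2.39 kJ/s.
Since 2.39 > R, including rudd increases the long-run rate.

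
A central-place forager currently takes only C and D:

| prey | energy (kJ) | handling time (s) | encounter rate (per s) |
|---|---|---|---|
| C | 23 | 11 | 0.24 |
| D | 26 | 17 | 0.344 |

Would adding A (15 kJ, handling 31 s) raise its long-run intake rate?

Current rate: (0.24×23 + 0.344×26)/(1 + 0.24×11 + 0.344×17) = 1.524 kJ/s.
Profitability of A: 15/31 = 0.4839 kJ/s.
Since 0.4839 < R, time spent handling A is better spent searching.

No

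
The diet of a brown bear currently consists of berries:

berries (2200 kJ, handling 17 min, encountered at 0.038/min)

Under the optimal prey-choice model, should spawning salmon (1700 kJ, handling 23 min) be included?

On berries alone, R = ΣλE/(1+Σλh) = 83.6/1.646 = 50.79 kJ/min.
Profitability of spawning salmon: 1700/23 = 73.91 kJ/min.
73.91 > 50.79, so adding spawning salmon raises the average — include it.

Yes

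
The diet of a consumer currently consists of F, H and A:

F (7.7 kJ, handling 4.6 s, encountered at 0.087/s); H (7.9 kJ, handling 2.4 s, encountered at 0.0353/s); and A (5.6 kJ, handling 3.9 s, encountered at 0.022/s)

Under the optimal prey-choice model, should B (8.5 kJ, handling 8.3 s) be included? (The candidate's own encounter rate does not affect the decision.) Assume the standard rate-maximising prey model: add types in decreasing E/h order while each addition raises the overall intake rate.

Yes

On F, H and A alone, R = ΣλE/(1+Σλh) = 1.072/1.571 = 0.6825 kJ/s.
Profitability of B: 8.5/8.3 = 1.024 kJ/s.
Since 1.024 > R, including B increases the long-run rate.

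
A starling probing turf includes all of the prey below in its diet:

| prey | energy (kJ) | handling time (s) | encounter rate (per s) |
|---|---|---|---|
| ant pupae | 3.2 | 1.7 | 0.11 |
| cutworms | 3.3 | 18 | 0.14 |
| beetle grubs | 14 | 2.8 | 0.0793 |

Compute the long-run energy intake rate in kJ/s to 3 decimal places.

0.490 kJ/s

Energy encountered per unit search time: 0.11×3.2 + 0.14×3.3 + 0.0793×14 = 1.924 kJ/s.
Handling time per unit search time: 0.11×1.7 + 0.14×18 + 0.0793×2.8 = 2.929.
Rate = 1.924/(1 + 2.929) = 0.4897 kJ/s.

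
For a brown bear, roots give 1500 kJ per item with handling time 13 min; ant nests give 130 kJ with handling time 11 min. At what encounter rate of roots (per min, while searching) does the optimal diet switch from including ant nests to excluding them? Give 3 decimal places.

0.009 per min

The zero-one rule: include ant nests iff E₂/h₂ > λE₁/(1+λh₁). Equality gives the switch point.
λE₁h₂ = E₂ + λE₂h₁ ⇒ λ = E₂/(E₁h₂ − E₂h₁) = 130/(1.65e+04 − 1690) = 0.008778 per min.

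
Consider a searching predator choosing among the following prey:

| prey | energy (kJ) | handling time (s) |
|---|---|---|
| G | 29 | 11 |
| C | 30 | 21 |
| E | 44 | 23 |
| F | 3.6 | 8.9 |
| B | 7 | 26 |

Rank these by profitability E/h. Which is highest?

In descending order of E/h:
G: 29/11 = 2.64 kJ/s
E: 44/23 = 1.91 kJ/s
C: 30/21 = 1.43 kJ/s
F: 3.6/8.9 = 0.404 kJ/s
B: 7/26 = 0.269 kJ/s

G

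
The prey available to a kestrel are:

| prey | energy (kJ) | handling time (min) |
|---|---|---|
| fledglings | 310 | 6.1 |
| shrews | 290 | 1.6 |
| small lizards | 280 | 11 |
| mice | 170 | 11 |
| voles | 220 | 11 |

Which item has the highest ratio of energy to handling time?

Profitability E/h (kJ/min): fledglings = 310/6.1 = 50.8, shrews = 290/1.6 = 181, small lizards = 280/11 = 25.5, mice = 170/11 = 15.5, voles = 220/11 = 20.
Ranked: shrews > fledglings > small lizards > voles > mice.

shrews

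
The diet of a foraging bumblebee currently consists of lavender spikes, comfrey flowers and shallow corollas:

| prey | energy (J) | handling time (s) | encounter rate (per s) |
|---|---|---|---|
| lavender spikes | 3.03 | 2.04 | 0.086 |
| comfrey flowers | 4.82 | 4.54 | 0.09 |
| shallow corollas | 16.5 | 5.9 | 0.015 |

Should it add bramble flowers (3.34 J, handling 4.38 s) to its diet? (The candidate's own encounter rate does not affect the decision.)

Yes

Intake rate on the current diet: R = (0.086×3.03 + 0.09×4.82 + 0.015×16.5) / (1 + 0.086×2.04 + 0.09×4.54 + 0.015×5.9) = 0.9419/1.673 = 0.5631 J/s.
Profitability of bramble flowers: 3.34/4.38 = 0.7626 J/s.
0.7626 > 0.5631, so adding bramble flowers raises the average — include it.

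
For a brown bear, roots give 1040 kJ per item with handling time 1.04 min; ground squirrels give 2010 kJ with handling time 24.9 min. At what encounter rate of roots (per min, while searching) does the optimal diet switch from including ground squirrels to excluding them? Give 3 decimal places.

0.084 per min

At the threshold, the rate on roots alone equals the profitability of ground squirrels: λ·1040/(1 + λ·1.04) = 2010/24.9 = 80.72.
Rearranging, λ(1040 − 80.72×1.04) = 80.72, so λ = 80.72/956 = 0.08443 per min.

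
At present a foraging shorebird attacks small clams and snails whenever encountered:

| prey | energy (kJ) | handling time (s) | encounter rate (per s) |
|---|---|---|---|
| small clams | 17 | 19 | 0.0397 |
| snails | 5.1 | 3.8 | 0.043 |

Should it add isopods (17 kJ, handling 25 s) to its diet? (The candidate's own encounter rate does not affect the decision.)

Yes

On small clams and snails alone, R = ΣλE/(1+Σλh) = 0.8942/1.918 = 0.4663 kJ/s.
isopods: E/h = 17/25 = 0.68 kJ/s.
0.68 > 0.4663, so adding isopods raises the average — include it.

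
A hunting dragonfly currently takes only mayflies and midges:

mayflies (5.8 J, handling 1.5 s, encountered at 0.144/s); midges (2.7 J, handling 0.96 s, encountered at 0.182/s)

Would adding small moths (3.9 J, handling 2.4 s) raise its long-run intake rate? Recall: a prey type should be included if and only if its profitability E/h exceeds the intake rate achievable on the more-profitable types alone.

On mayflies and midges alone, R = ΣλE/(1+Σλh) = 1.327/1.391 = 0.9539 J/s.
Profitability of small moths: 3.9/2.4 = 1.625 J/s.
1.625 > 0.9539, so adding small moths raises the average — include it.

Yes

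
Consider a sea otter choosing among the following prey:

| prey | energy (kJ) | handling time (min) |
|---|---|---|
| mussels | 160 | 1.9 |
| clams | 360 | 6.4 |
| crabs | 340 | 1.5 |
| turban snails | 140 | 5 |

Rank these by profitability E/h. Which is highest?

crabs

Profitability E/h (kJ/min): mussels = 160/1.9 = 84.2, clams = 360/6.4 = 56.2, crabs = 340/1.5 = 227, turban snails = 140/5 = 28.
Ranked: crabs > mussels > clams > turban snails.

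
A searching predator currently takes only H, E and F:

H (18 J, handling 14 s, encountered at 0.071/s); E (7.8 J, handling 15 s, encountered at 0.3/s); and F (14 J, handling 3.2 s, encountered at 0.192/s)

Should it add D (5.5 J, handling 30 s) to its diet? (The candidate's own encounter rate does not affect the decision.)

No

On H, E and F alone, R = ΣλE/(1+Σλh) = 6.306/7.108 = 0.8871 J/s.
Profitability of D: 5.5/30 = 0.1833 J/s.
Since 0.1833 < R, time spent handling D is better spent searching.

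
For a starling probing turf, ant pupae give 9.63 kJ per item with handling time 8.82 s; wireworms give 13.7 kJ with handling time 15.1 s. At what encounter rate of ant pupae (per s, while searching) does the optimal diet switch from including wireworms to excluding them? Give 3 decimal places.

The zero-one rule: include wireworms iff E₂/h₂ > λE₁/(1+λh₁). Equality gives the switch point.
λE₁h₂ = E₂ + λE₂h₁ ⇒ λ = E₂/(E₁h₂ − E₂h₁) = 13.7/(145.4 − 120.8) = 0.5574 per s.

0.557 per s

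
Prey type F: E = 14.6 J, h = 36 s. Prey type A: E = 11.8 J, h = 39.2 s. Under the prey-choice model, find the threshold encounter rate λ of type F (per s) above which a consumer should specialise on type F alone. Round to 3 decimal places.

The zero-one rule: include type A iff E₂/h₂ > λE₁/(1+λh₁). Equality gives the switch point.
λE₁h₂ = E₂ + λE₂h₁ ⇒ λ = E₂/(E₁h₂ − E₂h₁) = 11.8/(572.3 − 424.8) = 0.07999 per s.

0.080 per s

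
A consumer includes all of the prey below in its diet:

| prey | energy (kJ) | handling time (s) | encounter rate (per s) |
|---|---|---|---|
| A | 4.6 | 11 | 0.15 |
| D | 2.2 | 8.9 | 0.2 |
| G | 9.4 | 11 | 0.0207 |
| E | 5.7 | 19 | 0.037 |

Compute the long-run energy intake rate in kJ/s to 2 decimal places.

0.29 kJ/s

R = (0.15×4.6 + 0.2×2.2 + 0.0207×9.4 + 0.037×5.7) / (1 + 0.15×11 + 0.2×8.9 + 0.0207×11 + 0.037×19) = 1.535/5.361 = 0.2864 kJ/s.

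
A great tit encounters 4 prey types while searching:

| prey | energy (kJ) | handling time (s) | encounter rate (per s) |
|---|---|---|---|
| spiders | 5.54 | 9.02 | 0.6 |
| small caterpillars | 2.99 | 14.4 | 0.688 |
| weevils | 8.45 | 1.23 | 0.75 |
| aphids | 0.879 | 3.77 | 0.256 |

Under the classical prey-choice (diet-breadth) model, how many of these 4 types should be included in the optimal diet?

1

Rank by E/h (kJ/s): weevils 6.87, spiders 0.614, aphids 0.233, small caterpillars 0.208. Include each in turn until the next type's E/h falls below the running intake rate.
Rate on top 1: 3.296. spiders: 0.614 < 3.296 → exclude; stop.
Optimal diet: weevils — 1 of 4 types.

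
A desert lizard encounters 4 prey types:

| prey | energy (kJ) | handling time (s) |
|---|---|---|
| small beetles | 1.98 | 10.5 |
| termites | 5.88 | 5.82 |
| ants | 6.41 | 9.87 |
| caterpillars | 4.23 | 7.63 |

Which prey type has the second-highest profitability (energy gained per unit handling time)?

ants

Profitability E/h (kJ/s): small beetles = 1.98/10.5 = 0.189, termites = 5.88/5.82 = 1.01, ants = 6.41/9.87 = 0.649, caterpillars = 4.23/7.63 = 0.554.
Ranked: termites > ants > caterpillars > small beetles.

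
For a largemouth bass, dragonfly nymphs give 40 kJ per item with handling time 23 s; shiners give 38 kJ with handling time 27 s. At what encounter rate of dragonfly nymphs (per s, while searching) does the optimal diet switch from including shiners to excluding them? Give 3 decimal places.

Drop shiners once their profitability E₂/h₂ falls below the rate achievable on dragonfly nymphs alone: E₂/h₂ = λE₁/(1 + λh₁).
Solve for λ: λE₁h₂ = E₂(1 + λh₁) → λ(E₁h₂ − E₂h₁) = E₂ → λ = E₂/(E₁h₂ − E₂h₁).
λ = 38/(40×27 − 38×23) = 38/206 = 0.1845 per s.

0.184 per s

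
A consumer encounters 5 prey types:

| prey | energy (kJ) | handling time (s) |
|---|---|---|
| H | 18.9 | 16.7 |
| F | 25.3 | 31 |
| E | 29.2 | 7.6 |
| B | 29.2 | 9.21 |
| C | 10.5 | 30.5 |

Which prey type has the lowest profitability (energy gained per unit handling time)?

C

In descending order of E/h:
E: 29.2/7.6 = 3.84 kJ/s
B: 29.2/9.21 = 3.17 kJ/s
H: 18.9/16.7 = 1.13 kJ/s
F: 25.3/31 = 0.816 kJ/s
C: 10.5/30.5 = 0.344 kJ/s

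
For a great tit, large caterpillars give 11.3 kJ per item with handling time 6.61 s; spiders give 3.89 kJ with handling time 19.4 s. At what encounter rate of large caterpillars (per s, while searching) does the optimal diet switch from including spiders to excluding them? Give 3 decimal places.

At the threshold, the rate on large caterpillars alone equals the profitability of spiders: λ·11.3/(1 + λ·6.61) = 3.89/19.4 = 0.2005.
Rearranging, λ(11.3 − 0.2005×6.61) = 0.2005, so λ = 0.2005/9.975 = 0.0201 per s.

0.020 per s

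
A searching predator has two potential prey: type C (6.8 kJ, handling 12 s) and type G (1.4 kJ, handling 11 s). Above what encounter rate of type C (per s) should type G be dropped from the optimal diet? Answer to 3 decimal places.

0.024 per s

The zero-one rule: include type G iff E₂/h₂ > λE₁/(1+λh₁). Equality gives the switch point.
λE₁h₂ = E₂ + λE₂h₁ ⇒ λ = E₂/(E₁h₂ − E₂h₁) = 1.4/(74.8 − 16.8) = 0.02414 per s.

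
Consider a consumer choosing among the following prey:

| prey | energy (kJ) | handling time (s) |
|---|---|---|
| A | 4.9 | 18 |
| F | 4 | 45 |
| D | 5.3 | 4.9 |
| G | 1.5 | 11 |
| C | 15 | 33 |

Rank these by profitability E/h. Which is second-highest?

Profitability E/h (kJ/s): A = 4.9/18 = 0.272, F = 4/45 = 0.0889, D = 5.3/4.9 = 1.08, G = 1.5/11 = 0.136, C = 15/33 = 0.455.
Ranked: D > C > A > G > F.

C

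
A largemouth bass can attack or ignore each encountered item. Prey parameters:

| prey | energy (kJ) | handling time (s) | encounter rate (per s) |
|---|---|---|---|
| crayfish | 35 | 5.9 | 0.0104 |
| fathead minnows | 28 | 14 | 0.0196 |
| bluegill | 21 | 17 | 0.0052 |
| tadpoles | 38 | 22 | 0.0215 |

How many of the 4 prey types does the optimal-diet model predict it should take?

4

Profitabilities (E/h, kJ/s): crayfish 5.93, fathead minnows 2, tadpoles 1.73, bluegill 1.24. Add prey in this order while the next type's profitability exceeds the intake rate on those already taken.
Rate on top 1: 0.343. fathead minnows: 2 > 0.343 → include.
Rate on top 2: 0.6834. tadpoles: 1.73 > 0.6834 → include.
Rate on top 3: 0.9563. bluegill: 1.24 > 0.9563 → include.
Optimal diet: crayfish, fathead minnows, tadpoles, bluegill — 4 of 4 types.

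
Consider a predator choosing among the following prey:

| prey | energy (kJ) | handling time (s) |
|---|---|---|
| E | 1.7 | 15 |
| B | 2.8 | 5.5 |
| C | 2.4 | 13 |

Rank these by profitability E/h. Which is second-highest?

C

In descending order of E/h:
B: 2.8/5.5 = 0.509 kJ/s
C: 2.4/13 = 0.185 kJ/s
E: 1.7/15 = 0.113 kJ/s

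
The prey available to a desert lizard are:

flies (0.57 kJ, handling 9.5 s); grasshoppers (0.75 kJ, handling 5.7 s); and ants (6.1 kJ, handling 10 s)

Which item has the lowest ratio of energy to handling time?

Profitability E/h (kJ/s): flies = 0.57/9.5 = 0.06, grasshoppers = 0.75/5.7 = 0.132, ants = 6.1/10 = 0.61.
Ranked: ants > grasshoppers > flies.

flies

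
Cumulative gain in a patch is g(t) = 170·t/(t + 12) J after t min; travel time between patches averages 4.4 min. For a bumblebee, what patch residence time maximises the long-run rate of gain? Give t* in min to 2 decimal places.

7.27 min

By the marginal value theorem, leave when the instantaneous gain rate g'(t) equals the habitat-wide average g(t)/(T + t).
g'(t) = 170·12/(t + 12)². Setting 170·12/(t+12)² = 170t/[(t+12)(4.4+t)] gives 12(4.4+t) = t(t+12), so t² = 12×4.4 = 52.8.
t* = √52.8 = 7.266 min.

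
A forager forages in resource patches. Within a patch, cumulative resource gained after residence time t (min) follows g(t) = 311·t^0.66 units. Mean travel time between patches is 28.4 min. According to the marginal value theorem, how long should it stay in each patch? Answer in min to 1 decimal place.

Maximise g(t)/(T+t): set derivative to zero → g'(t)(T+t) = g(t).
g'(t) = 0.66·311·t^-0.34. Setting 0.66·311·t^-0.34 = 311·t^0.66/(28.4+t) gives 0.66(28.4+t) = t, so 0.34·t = 0.66×28.4.
t* = 0.66×28.4/0.34 = 55.13 min.

55.1 min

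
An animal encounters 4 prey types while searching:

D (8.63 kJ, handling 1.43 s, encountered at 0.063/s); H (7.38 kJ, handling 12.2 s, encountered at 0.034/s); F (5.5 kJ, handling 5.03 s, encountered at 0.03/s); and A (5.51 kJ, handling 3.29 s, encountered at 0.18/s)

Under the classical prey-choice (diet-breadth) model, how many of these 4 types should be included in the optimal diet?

3

E/h in descending order: D 6.03, A 1.67, F 1.09, H 0.605 kJ/s. The optimal diet is the largest prefix of this list for which every included type satisfies E_i/h_i > R on the types above it.
Rate on top 1: 0.4988. A: 1.67 > 0.4988 → include.
Rate on top 2: 0.9127. F: 1.09 > 0.9127 → include.
Rate on top 3: 0.9276. H: 0.605 < 0.9276 → exclude; stop.
Optimal diet: D, A, F — 3 of 4 types.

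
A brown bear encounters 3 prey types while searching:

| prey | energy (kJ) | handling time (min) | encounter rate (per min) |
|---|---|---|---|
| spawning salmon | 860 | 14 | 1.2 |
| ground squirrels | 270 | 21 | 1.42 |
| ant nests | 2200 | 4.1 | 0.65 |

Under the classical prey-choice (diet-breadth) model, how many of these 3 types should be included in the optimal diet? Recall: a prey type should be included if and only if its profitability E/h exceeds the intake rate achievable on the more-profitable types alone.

1

E/h in descending order: ant nests 537, spawning salmon 61.4, ground squirrels 12.9 kJ/min. The optimal diet is the largest prefix of this list for which every included type satisfies E_i/h_i > R on the types above it.
Rate on top 1: 390.2. spawning salmon: 61.4 < 390.2 → exclude; stop.
Optimal diet: ant nests — 1 of 3 types.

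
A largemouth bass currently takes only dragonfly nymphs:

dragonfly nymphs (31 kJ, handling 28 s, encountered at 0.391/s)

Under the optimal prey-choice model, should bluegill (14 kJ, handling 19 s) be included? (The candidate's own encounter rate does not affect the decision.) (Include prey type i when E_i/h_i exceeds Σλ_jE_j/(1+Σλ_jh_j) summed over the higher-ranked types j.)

On dragonfly nymphs alone, R = ΣλE/(1+Σλh) = 12.12/11.95 = 1.014 kJ/s.
Profitability of bluegill: 14/19 = 0.7368 kJ/s.
Since 0.7368 < R, time spent handling bluegill is better spent searching.

No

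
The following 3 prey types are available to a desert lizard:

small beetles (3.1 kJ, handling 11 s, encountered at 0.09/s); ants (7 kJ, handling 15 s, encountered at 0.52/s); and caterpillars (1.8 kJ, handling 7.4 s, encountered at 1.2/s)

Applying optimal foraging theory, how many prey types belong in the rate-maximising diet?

1

Rank by E/h (kJ/s): ants 0.467, small beetles 0.282, caterpillars 0.243. Include each in turn until the next type's E/h falls below the running intake rate.
Rate on top 1: 0.4136. small beetles: 0.282 < 0.4136 → exclude; stop.
Optimal diet: ants — 1 of 3 types.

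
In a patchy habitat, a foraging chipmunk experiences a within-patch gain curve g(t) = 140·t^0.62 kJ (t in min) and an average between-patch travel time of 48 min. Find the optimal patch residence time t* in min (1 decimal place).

By the marginal value theorem, leave when the instantaneous gain rate g'(t) equals the habitat-wide average g(t)/(T + t).
g'(t) = 0.62·140·t^-0.38. Setting 0.62·140·t^-0.38 = 140·t^0.62/(48+t) gives 0.62(48+t) = t, so 0.38·t = 0.62×48.
t* = 0.62×48/0.38 = 78.32 min.

78.3 min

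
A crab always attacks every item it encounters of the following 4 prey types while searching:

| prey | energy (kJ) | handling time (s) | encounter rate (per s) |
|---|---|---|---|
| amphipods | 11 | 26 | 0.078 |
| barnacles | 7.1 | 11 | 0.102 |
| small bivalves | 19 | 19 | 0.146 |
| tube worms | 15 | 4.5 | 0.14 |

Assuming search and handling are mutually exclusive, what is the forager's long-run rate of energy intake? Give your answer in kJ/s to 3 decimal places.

Energy encountered per unit search time: 0.078×11 + 0.102×7.1 + 0.146×19 + 0.14×15 = 6.456 kJ/s.
Handling time per unit search time: 0.078×26 + 0.102×11 + 0.146×19 + 0.14×4.5 = 6.554.
Rate = 6.456/(1 + 6.554) = 0.8547 kJ/s.

0.855 kJ/s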